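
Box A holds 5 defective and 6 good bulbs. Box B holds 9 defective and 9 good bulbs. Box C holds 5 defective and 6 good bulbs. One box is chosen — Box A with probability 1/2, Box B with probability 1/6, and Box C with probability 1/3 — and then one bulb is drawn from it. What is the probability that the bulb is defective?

From Box A: P(defective) = 5/11.
From Box B: P(defective) = 9/18.
From Box C: P(defective) = 5/11.
Total probability = (1/2)(5/11) + (1/6)(9/18) + (1/3)(5/11) = 61/132.

61/132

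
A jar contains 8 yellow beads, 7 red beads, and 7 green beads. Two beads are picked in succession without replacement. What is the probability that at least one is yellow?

P(no yellow) = 14/22 × 13/21 = 182/462 = 13/33.
P(at least one) = 1 − 13/33 = 20/33.

20/33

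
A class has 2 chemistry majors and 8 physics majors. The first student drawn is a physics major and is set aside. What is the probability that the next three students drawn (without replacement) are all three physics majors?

5/12

After the first draw, 7 of the remaining 9 students are physics majors.
P = 7/9 × 6/8 × 5/7 = 210/504 = 5/12.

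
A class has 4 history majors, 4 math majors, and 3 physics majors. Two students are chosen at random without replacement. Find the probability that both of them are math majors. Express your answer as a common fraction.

P(every draw is a math major) = 4/11 × 3/10 = 12/110 = 6/55.

6/55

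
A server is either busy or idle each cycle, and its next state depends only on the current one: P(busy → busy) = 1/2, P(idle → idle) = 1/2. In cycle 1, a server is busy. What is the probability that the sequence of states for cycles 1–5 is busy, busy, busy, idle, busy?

1/16

Cycle 1 is given. For each transition, use the conditional probability from the current state:
P(busy | busy) = 1/2; P(busy | busy) = 1/2; P(idle | busy) = 1/2; P(busy | idle) = 1/2.
P = 1/2 × 1/2 × 1/2 × 1/2 = 1/16.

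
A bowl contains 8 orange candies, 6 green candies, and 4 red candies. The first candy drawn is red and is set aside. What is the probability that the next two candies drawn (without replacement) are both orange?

After the first draw, 8 of the remaining 17 candies are orange.
P = 8/17 × 7/16 = 56/272 = 7/34.

7/34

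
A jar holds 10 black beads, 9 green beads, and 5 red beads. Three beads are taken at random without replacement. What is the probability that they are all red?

P(every draw is red) = 5/24 × 4/23 × 3/22 = 60/12144 = 5/1012.

5/1012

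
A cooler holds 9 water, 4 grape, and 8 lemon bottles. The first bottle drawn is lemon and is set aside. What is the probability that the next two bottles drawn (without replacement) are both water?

18/95

After the first draw, 9 of the remaining 20 bottles are water.
P = 9/20 × 8/19 = 72/380 = 18/95.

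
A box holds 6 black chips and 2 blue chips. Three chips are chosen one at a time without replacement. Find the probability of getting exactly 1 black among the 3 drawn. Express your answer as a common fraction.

3/28

One ordering (black drawn first) has probability 6/8 × 2/7 × 1/6 = 12/336 = 1/28.
There are C(3,1) = 3 such orderings, each equally likely, so P = 3 × 1/28 = 3/28.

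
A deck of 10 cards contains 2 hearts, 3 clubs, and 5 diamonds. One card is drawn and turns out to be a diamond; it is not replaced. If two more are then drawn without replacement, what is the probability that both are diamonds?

After the first draw, 4 of the remaining 9 cards are diamonds.
P = 4/9 × 3/8 = 12/72 = 1/6.

1/6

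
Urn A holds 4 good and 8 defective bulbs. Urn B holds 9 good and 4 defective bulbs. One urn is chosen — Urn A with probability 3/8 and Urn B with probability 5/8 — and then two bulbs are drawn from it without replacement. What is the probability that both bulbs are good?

From Urn A: P(both good) = (4/12)(3/11) = 1/11.
From Urn B: P(both good) = (9/13)(8/12) = 6/13.
Total probability = (3/8)(1/11) + (5/8)(6/13) = 369/1144.

369/1144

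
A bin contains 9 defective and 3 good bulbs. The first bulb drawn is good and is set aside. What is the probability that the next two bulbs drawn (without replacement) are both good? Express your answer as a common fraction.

1/55

With the first bulb removed, 2 good remain out of 11.
P = 2/11 × 1/10 = 2/110 = 1/55.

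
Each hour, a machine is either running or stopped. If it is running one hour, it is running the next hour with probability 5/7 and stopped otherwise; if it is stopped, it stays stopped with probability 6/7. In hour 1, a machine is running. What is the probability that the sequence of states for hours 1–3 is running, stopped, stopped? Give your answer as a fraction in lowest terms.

12/49

Hour 1 is given. For each transition, use the conditional probability from the current state:
P(stopped | running) = 2/7; P(stopped | stopped) = 6/7.
P = 2/7 × 6/7 = 12/49.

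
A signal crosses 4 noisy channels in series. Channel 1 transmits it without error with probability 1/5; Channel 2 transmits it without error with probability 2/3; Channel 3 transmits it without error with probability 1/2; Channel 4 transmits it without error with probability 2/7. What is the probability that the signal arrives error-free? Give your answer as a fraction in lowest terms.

2/105

Each stage is reached only if all earlier stages succeed, so
P = 1/5 × 2/3 × 1/2 × 2/7 = 4/210 = 2/105.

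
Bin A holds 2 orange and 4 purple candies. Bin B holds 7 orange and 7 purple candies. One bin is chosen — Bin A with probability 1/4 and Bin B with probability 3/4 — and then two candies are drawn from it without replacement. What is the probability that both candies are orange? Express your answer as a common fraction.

From Bin A: P(both orange) = (2/6)(1/5) = 1/15.
From Bin B: P(both orange) = (7/14)(6/13) = 3/13.
Total probability = (1/4)(1/15) + (3/4)(3/13) = 37/195.

37/195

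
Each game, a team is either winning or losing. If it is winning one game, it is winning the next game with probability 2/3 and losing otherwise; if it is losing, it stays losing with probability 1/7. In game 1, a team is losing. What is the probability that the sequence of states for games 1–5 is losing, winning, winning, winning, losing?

8/63

Game 1 is given. For each transition, use the conditional probability from the current state:
P(winning | losing) = 6/7; P(winning | winning) = 2/3; P(winning | winning) = 2/3; P(losing | winning) = 1/3.
P = 6/7 × 2/3 × 2/3 × 1/3 = 24/189 = 8/63.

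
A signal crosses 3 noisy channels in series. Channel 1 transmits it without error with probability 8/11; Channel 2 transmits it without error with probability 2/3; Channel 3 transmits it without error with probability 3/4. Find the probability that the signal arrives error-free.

The events are sequential, so multiply the conditional probabilities:
P = 8/11 × 2/3 × 3/4 = 48/132 = 4/11.

4/11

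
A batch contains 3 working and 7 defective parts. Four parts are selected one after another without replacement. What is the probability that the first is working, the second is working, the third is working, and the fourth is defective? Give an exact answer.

1/120

Multiply the probability of each draw given the previous ones:
P = 3/10 × 2/9 × 1/8 × 7/7 = 42/5040 = 1/120.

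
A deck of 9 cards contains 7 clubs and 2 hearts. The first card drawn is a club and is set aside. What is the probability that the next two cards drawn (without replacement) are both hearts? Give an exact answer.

1/28

With the first card removed, 2 hearts remain out of 8.
P = 2/8 × 1/7 = 2/56 = 1/28.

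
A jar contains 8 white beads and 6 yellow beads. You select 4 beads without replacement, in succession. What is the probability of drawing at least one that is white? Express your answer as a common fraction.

P(no white) = 6/14 × 5/13 × 4/12 × 3/11 = 360/24024 = 15/1001.
P(at least one) = 1 − 15/1001 = 986/1001.

986/1001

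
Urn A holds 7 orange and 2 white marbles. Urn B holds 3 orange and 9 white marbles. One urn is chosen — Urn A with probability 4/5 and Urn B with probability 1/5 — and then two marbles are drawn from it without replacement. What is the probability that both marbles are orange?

157/330

From Urn A: P(both orange) = (7/9)(6/8) = 7/12.
From Urn B: P(both orange) = (3/12)(2/11) = 1/22.
Total probability = (4/5)(7/12) + (1/5)(1/22) = 157/330.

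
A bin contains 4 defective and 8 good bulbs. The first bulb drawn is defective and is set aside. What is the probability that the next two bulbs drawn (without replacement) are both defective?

With the first bulb removed, 3 defective remain out of 11.
P = 3/11 × 2/10 = 6/110 = 3/55.

3/55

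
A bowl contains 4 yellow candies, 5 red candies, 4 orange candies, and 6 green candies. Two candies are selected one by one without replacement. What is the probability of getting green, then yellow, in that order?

Multiply the probability of each draw given the previous ones:
P = 6/19 × 4/18 = 24/342 = 4/57.

4/57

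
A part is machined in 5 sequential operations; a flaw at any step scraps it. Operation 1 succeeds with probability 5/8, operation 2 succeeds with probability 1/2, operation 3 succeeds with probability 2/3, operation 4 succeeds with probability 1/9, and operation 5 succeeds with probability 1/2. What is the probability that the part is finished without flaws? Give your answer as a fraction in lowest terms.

5/432

The events are sequential, so multiply the conditional probabilities:
P = 5/8 × 1/2 × 2/3 × 1/9 × 1/2 = 10/864 = 5/432.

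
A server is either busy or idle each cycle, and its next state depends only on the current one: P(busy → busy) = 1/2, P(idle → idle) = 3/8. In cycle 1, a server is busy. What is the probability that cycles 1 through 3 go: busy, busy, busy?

1/4

Cycle 1 is given. For each transition, use the conditional probability from the current state:
P(busy | busy) = 1/2; P(busy | busy) = 1/2.
P = 1/2 × 1/2 = 1/4.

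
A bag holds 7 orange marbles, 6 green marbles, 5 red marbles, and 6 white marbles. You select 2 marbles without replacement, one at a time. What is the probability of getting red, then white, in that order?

5/92

Each draw changes the counts, so multiply the conditional probabilities along the sequence:
P = 5/24 × 6/23 = 30/552 = 5/92.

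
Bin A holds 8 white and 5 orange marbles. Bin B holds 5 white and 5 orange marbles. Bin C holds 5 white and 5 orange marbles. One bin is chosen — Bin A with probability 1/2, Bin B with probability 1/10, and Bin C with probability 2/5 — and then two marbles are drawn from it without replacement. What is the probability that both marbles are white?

34/117

From Bin A: P(both white) = (8/13)(7/12) = 14/39.
From Bin B: P(both white) = (5/10)(4/9) = 2/9.
From Bin C: P(both white) = (5/10)(4/9) = 2/9.
Total probability = (1/2)(14/39) + (1/10)(2/9) + (2/5)(2/9) = 34/117.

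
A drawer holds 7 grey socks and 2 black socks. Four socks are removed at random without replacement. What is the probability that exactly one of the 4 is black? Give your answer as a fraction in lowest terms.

5/9

One ordering (black drawn first) has probability 2/9 × 7/8 × 6/7 × 5/6 = 420/3024 = 5/36.
There are C(4,1) = 4 such orderings, each equally likely, so P = 4 × 5/36 = 5/9.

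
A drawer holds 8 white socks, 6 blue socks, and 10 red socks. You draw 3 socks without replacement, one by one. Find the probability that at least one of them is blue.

P(no blue) = 18/24 × 17/23 × 16/22 = 4896/12144 = 102/253.
P(at least one) = 1 − 102/253 = 151/253.

151/253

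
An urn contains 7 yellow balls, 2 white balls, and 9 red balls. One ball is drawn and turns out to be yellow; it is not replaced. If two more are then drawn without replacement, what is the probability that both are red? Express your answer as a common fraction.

9/34

After the first draw, 9 of the remaining 17 balls are red.
P = 9/17 × 8/16 = 72/272 = 9/34.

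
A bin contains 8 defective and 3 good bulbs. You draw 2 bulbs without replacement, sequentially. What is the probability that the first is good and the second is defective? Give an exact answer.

12/55

Chain rule:
P = 3/11 × 8/10 = 24/110 = 12/55.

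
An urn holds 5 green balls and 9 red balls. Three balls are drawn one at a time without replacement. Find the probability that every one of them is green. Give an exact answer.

P = 5/14 × 4/13 × 3/12 = 60/2184 = 5/182.

5/182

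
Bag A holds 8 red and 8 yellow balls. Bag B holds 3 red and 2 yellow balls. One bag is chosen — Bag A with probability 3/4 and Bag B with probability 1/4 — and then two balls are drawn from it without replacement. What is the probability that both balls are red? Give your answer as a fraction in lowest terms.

From Bag A: P(both red) = (8/16)(7/15) = 7/30.
From Bag B: P(both red) = (3/5)(2/4) = 3/10.
Total probability = (3/4)(7/30) + (1/4)(3/10) = 1/4.

1/4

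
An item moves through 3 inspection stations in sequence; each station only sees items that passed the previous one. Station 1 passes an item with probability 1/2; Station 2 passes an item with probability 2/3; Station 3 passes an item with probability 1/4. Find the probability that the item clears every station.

1/12

Multiplying along the chain,
P = 1/2 × 2/3 × 1/4 = 2/24 = 1/12.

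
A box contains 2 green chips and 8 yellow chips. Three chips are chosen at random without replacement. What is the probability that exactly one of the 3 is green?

7/15

One ordering (green drawn first) has probability 2/10 × 8/9 × 7/8 = 112/720 = 7/45.
There are C(3,1) = 3 such orderings, each equally likely, so P = 3 × 7/45 = 7/15.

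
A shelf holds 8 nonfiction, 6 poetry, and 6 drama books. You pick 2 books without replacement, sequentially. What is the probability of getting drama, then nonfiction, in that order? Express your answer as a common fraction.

Multiply the probability of each draw given the previous ones:
P = 6/20 × 8/19 = 48/380 = 12/95.

12/95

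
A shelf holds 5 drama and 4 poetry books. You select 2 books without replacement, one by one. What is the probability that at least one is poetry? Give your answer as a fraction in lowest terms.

P(no poetry) = 5/9 × 4/8 = 20/72 = 5/18.
P(at least one) = 1 − 5/18 = 13/18.

13/18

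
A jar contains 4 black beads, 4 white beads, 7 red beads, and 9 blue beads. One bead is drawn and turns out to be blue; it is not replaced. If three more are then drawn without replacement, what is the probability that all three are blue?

8/253

With the first bead removed, 8 blue remain out of 23.
P = 8/23 × 7/22 × 6/21 = 336/10626 = 8/253.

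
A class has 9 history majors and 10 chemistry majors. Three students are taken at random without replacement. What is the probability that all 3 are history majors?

P = 9/19 × 8/18 × 7/17 = 504/5814 = 28/323.

28/323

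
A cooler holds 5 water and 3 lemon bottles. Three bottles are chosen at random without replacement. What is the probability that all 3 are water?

P(all water) = 5/8 × 4/7 × 3/6 = 60/336 = 5/28.

5/28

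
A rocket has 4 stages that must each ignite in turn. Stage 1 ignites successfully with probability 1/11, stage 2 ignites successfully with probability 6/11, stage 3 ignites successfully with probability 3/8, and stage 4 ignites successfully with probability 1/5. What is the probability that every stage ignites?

9/2420

The events are sequential, so multiply the conditional probabilities:
P = 1/11 × 6/11 × 3/8 × 1/5 = 18/4840 = 9/2420.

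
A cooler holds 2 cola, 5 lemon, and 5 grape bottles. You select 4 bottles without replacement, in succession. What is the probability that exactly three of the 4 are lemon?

14/99

One ordering (lemon drawn first) has probability 5/12 × 4/11 × 3/10 × 7/9 = 420/11880 = 7/198.
There are C(4,3) = 4 such orderings, each equally likely, so P = 4 × 7/198 = 14/99.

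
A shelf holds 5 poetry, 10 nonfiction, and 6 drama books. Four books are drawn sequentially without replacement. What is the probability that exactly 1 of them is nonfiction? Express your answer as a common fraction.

110/399

One ordering (nonfiction drawn first) has probability 10/21 × 11/20 × 10/19 × 9/18 = 9900/143640 = 55/798.
There are C(4,1) = 4 such orderings, each equally likely, so P = 4 × 55/798 = 110/399.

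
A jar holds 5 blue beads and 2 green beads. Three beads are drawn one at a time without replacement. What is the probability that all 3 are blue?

2/7

P(every draw is blue) = 5/7 × 4/6 × 3/5 = 60/210 = 2/7.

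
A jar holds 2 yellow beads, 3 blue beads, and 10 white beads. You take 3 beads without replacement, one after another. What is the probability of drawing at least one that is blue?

P(no blue) = 12/15 × 11/14 × 10/13 = 1320/2730 = 44/91.
P(at least one) = 1 − 44/91 = 47/91.

47/91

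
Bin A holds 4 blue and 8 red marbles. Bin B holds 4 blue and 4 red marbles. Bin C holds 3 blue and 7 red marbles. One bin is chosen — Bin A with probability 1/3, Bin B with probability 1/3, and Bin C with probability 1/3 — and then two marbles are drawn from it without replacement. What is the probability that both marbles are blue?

859/6930

From Bin A: P(both blue) = (4/12)(3/11) = 1/11.
From Bin B: P(both blue) = (4/8)(3/7) = 3/14.
From Bin C: P(both blue) = (3/10)(2/9) = 1/15.
Total probability = (1/3)(1/11) + (1/3)(3/14) + (1/3)(1/15) = 859/6930.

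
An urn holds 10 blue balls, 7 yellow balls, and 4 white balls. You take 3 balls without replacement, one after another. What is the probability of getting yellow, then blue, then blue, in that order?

Each draw changes the counts, so multiply the conditional probabilities along the sequence:
P = 7/21 × 10/20 × 9/19 = 630/7980 = 3/38.

3/38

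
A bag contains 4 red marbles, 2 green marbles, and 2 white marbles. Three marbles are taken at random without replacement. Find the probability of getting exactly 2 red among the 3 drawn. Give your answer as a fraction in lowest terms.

3/7

One ordering (red drawn first) has probability 4/8 × 3/7 × 4/6 = 48/336 = 1/7.
There are C(3,2) = 3 such orderings, each equally likely, so P = 3 × 1/7 = 3/7.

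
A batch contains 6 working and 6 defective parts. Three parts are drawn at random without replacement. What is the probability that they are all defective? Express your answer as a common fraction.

1/11

P = 6/12 × 5/11 × 4/10 = 120/1320 = 1/11.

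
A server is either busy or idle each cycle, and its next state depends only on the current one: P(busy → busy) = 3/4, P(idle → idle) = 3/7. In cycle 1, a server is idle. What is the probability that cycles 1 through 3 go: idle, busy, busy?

Cycle 1 is given. For each transition, use the conditional probability from the current state:
P(busy | idle) = 4/7; P(busy | busy) = 3/4.
P = 4/7 × 3/4 = 12/28 = 3/7.

3/7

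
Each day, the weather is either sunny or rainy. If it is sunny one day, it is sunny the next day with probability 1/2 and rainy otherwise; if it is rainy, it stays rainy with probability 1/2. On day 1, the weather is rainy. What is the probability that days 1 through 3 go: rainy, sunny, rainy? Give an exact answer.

1/4

Day 1 is given. For each transition, use the conditional probability from the current state:
P(sunny | rainy) = 1/2; P(rainy | sunny) = 1/2.
P = 1/2 × 1/2 = 1/4.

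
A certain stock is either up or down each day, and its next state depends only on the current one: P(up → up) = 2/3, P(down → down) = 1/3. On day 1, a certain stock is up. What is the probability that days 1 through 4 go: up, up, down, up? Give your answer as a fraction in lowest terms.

Day 1 is given. For each transition, use the conditional probability from the current state:
P(up | up) = 2/3; P(down | up) = 1/3; P(up | down) = 2/3.
P = 2/3 × 1/3 × 2/3 = 4/27.

4/27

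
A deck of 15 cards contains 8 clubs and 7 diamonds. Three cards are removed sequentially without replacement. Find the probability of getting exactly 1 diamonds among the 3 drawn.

One ordering (a diamond drawn first) has probability 7/15 × 8/14 × 7/13 = 392/2730 = 28/195.
There are C(3,1) = 3 such orderings, each equally likely, so P = 3 × 28/195 = 28/65.

28/65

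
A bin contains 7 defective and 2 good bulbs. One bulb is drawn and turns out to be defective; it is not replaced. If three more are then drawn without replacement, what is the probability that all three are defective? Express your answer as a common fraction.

After the first draw, 6 of the remaining 8 bulbs are defective.
P = 6/8 × 5/7 × 4/6 = 120/336 = 5/14.

5/14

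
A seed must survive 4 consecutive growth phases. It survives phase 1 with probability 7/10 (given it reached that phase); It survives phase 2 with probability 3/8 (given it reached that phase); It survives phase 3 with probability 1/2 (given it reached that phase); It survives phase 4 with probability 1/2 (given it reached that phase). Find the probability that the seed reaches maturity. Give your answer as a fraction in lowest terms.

Each stage is reached only if all earlier stages succeed, so
P = 7/10 × 3/8 × 1/2 × 1/2 = 21/320.

21/320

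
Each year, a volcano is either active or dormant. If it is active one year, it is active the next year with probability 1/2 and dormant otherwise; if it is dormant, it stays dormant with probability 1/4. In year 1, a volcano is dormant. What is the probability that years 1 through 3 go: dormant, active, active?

3/8

Year 1 is given. For each transition, use the conditional probability from the current state:
P(active | dormant) = 3/4; P(active | active) = 1/2.
P = 3/4 × 1/2 = 3/8.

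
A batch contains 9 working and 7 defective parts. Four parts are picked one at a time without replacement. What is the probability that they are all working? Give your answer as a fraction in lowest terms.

P(every draw is working) = 9/16 × 8/15 × 7/14 × 6/13 = 3024/43680 = 9/130.

9/130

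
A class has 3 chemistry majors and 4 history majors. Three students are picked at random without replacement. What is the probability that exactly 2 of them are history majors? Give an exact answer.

18/35

One ordering (history majors drawn first) has probability 4/7 × 3/6 × 3/5 = 36/210 = 6/35.
There are C(3,2) = 3 such orderings, each equally likely, so P = 3 × 6/35 = 18/35.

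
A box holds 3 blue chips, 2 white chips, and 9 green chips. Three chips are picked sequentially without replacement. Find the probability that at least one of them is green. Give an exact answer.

P(no green) = 5/14 × 4/13 × 3/12 = 60/2184 = 5/182.
P(at least one) = 1 − 5/182 = 177/182.

177/182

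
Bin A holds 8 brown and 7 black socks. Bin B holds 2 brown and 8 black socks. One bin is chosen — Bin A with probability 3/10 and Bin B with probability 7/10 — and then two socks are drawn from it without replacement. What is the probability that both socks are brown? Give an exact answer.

From Bin A: P(both brown) = (8/15)(7/14) = 4/15.
From Bin B: P(both brown) = (2/10)(1/9) = 1/45.
Total probability = (3/10)(4/15) + (7/10)(1/45) = 43/450.

43/450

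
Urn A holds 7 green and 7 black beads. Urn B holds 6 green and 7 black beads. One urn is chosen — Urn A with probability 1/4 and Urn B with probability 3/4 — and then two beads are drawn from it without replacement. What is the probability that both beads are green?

From Urn A: P(both green) = (7/14)(6/13) = 3/13.
From Urn B: P(both green) = (6/13)(5/12) = 5/26.
Total probability = (1/4)(3/13) + (3/4)(5/26) = 21/104.

21/104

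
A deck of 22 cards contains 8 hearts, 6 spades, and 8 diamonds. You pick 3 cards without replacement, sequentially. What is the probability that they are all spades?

1/77

P(every draw is a spade) = 6/22 × 5/21 × 4/20 = 120/9240 = 1/77.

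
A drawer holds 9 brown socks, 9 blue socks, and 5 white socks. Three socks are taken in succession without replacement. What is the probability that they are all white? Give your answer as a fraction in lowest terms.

10/1771

P(every draw is white) = 5/23 × 4/22 × 3/21 = 60/10626 = 10/1771.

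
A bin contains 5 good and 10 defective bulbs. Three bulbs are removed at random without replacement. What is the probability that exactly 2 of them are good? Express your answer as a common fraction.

20/91

One ordering (good drawn first) has probability 5/15 × 4/14 × 10/13 = 200/2730 = 20/273.
There are C(3,2) = 3 such orderings, each equally likely, so P = 3 × 20/273 = 20/91.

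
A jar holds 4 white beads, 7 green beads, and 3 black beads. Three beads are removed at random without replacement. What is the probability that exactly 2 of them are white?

15/91

One ordering (white drawn first) has probability 4/14 × 3/13 × 10/12 = 120/2184 = 5/91.
There are C(3,2) = 3 such orderings, each equally likely, so P = 3 × 5/91 = 15/91.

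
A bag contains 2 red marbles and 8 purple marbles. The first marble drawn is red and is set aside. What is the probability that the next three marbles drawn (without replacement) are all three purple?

2/3

With the first marble removed, 8 purple remain out of 9.
P = 8/9 × 7/8 × 6/7 = 336/504 = 2/3.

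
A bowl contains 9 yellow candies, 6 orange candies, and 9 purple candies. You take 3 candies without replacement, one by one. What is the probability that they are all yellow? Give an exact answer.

21/506

P = 9/24 × 8/23 × 7/22 = 504/12144 = 21/506.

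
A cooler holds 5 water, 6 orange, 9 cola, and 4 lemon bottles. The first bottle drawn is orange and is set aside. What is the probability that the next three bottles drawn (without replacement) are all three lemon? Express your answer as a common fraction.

4/1771

With the first bottle removed, 4 lemon remain out of 23.
P = 4/23 × 3/22 × 2/21 = 24/10626 = 4/1771.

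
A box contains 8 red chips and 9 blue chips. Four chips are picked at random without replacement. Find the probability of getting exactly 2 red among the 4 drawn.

36/85

One ordering (red drawn first) has probability 8/17 × 7/16 × 9/15 × 8/14 = 4032/57120 = 6/85.
There are C(4,2) = 6 such orderings, each equally likely, so P = 6 × 6/85 = 36/85.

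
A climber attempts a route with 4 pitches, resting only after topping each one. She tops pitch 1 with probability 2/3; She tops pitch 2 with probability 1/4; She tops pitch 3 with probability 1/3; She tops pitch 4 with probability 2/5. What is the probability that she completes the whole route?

Multiplying along the chain,
P = 2/3 × 1/4 × 1/3 × 2/5 = 4/180 = 1/45.

1/45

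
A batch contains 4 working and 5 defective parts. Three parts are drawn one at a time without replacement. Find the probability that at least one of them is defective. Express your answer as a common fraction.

20/21

P(no defective) = 4/9 × 3/8 × 2/7 = 24/504 = 1/21.
P(at least one) = 1 − 1/21 = 20/21.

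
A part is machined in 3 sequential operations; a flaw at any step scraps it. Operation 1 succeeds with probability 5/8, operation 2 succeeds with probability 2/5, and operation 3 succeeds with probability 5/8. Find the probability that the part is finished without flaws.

The events are sequential, so multiply the conditional probabilities:
P = 5/8 × 2/5 × 5/8 = 50/320 = 5/32.

5/32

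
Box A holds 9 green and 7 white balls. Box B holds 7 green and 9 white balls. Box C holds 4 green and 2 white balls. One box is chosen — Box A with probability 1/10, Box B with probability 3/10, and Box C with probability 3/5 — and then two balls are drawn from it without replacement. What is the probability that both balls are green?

From Box A: P(both green) = (9/16)(8/15) = 3/10.
From Box B: P(both green) = (7/16)(6/15) = 7/40.
From Box C: P(both green) = (4/6)(3/5) = 2/5.
Total probability = (1/10)(3/10) + (3/10)(7/40) + (3/5)(2/5) = 129/400.

129/400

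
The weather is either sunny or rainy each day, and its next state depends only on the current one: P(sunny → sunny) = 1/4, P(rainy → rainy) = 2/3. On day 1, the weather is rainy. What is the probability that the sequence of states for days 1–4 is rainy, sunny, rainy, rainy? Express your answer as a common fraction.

Day 1 is given. For each transition, use the conditional probability from the current state:
P(sunny | rainy) = 1/3; P(rainy | sunny) = 3/4; P(rainy | rainy) = 2/3.
P = 1/3 × 3/4 × 2/3 = 6/36 = 1/6.

1/6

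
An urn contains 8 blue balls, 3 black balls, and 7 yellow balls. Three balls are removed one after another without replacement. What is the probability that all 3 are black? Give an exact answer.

1/816

P(all black) = 3/18 × 2/17 × 1/16 = 6/4896 = 1/816.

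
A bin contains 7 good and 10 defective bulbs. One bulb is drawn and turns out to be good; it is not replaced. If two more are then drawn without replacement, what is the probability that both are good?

With the first bulb removed, 6 good remain out of 16.
P = 6/16 × 5/15 = 30/240 = 1/8.

1/8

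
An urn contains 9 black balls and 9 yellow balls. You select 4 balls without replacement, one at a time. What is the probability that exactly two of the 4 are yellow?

One ordering (yellow drawn first) has probability 9/18 × 8/17 × 9/16 × 8/15 = 5184/73440 = 6/85.
There are C(4,2) = 6 such orderings, each equally likely, so P = 6 × 6/85 = 36/85.

36/85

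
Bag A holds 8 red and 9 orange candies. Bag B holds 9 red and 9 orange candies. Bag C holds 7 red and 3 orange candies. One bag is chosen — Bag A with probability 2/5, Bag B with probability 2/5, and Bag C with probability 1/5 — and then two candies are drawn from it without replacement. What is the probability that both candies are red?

344/1275

From Bag A: P(both red) = (8/17)(7/16) = 7/34.
From Bag B: P(both red) = (9/18)(8/17) = 4/17.
From Bag C: P(both red) = (7/10)(6/9) = 7/15.
Total probability = (2/5)(7/34) + (2/5)(4/17) + (1/5)(7/15) = 344/1275.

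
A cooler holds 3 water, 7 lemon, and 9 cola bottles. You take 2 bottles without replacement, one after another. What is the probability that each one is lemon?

P = 7/19 × 6/18 = 42/342 = 7/57.

7/57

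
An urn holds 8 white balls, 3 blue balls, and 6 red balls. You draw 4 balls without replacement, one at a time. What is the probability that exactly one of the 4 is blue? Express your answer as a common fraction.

39/85

One ordering (blue drawn first) has probability 3/17 × 14/16 × 13/15 × 12/14 = 6552/57120 = 39/340.
There are C(4,1) = 4 such orderings, each equally likely, so P = 4 × 39/340 = 39/85.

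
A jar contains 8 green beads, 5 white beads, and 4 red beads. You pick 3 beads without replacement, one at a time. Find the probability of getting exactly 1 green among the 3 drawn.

36/85

One ordering (green drawn first) has probability 8/17 × 9/16 × 8/15 = 576/4080 = 12/85.
There are C(3,1) = 3 such orderings, each equally likely, so P = 3 × 12/85 = 36/85.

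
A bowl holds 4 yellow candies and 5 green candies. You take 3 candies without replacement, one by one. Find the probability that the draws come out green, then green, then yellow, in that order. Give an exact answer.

10/63

Chain rule:
P = 5/9 × 4/8 × 4/7 = 80/504 = 10/63.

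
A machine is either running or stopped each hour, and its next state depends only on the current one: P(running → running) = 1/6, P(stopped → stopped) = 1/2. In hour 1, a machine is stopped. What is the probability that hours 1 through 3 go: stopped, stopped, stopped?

Hour 1 is given. For each transition, use the conditional probability from the current state:
P(stopped | stopped) = 1/2; P(stopped | stopped) = 1/2.
P = 1/2 × 1/2 = 1/4.

1/4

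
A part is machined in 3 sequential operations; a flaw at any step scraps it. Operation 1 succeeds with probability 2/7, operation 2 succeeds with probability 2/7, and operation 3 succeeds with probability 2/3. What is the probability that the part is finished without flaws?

8/147

The events are sequential, so multiply the conditional probabilities:
P = 2/7 × 2/7 × 2/3 = 8/147.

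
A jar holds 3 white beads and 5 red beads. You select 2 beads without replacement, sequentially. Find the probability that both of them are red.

5/14

P(every draw is red) = 5/8 × 4/7 = 20/56 = 5/14.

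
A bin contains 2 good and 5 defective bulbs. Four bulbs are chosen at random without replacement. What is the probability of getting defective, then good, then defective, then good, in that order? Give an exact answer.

1/21

Each draw changes the counts, so multiply the conditional probabilities along the sequence:
P = 5/7 × 2/6 × 4/5 × 1/4 = 40/840 = 1/21.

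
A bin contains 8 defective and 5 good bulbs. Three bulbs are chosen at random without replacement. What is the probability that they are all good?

P(every draw is good) = 5/13 × 4/12 × 3/11 = 60/1716 = 5/143.

5/143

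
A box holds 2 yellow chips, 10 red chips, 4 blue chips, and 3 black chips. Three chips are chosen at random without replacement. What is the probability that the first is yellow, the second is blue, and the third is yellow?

4/2907

Chain rule:
P = 2/19 × 4/18 × 1/17 = 8/5814 = 4/2907.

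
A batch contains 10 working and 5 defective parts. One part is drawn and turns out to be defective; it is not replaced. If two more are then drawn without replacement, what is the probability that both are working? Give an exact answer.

After the first draw, 10 of the remaining 14 parts are working.
P = 10/14 × 9/13 = 90/182 = 45/91.

45/91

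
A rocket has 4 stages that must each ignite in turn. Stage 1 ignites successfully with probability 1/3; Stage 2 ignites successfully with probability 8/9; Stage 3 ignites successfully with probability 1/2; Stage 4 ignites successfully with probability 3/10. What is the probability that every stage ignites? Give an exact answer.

2/45

The events are sequential, so multiply the conditional probabilities:
P = 1/3 × 8/9 × 1/2 × 3/10 = 24/540 = 2/45.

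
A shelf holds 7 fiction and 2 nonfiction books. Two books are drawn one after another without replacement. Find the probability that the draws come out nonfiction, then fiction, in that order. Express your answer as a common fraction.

7/36

Multiply the probability of each draw given the previous ones:
P = 2/9 × 7/8 = 14/72 = 7/36.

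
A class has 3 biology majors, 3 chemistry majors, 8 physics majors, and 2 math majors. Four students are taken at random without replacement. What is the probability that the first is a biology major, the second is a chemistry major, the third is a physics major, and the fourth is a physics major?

Each draw changes the counts, so multiply the conditional probabilities along the sequence:
P = 3/16 × 3/15 × 8/14 × 7/13 = 504/43680 = 3/260.

3/260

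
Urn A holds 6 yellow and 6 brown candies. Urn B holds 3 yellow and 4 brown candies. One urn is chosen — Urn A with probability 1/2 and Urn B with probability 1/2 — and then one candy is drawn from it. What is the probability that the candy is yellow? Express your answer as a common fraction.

13/28

From Urn A: P(yellow) = 6/12.
From Urn B: P(yellow) = 3/7.
Total probability = (1/2)(6/12) + (1/2)(3/7) = 13/28.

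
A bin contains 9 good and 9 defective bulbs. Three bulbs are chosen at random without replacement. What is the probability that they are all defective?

P(all defective) = 9/18 × 8/17 × 7/16 = 504/4896 = 7/68.

7/68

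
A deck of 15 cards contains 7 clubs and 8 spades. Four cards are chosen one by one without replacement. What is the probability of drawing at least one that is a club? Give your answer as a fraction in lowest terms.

37/39

P(no clubs) = 8/15 × 7/14 × 6/13 × 5/12 = 1680/32760 = 2/39.
P(at least one) = 1 − 2/39 = 37/39.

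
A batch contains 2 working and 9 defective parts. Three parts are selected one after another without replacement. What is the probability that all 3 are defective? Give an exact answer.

P(every draw is defective) = 9/11 × 8/10 × 7/9 = 504/990 = 28/55.

28/55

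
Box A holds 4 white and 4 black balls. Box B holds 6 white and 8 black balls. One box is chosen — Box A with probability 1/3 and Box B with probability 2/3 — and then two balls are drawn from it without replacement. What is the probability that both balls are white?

From Box A: P(both white) = (4/8)(3/7) = 3/14.
From Box B: P(both white) = (6/14)(5/13) = 15/91.
Total probability = (1/3)(3/14) + (2/3)(15/91) = 33/182.

33/182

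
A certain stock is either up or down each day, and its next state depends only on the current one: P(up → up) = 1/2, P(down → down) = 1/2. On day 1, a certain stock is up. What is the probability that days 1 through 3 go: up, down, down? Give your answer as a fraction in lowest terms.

1/4

Day 1 is given. For each transition, use the conditional probability from the current state:
P(down | up) = 1/2; P(down | down) = 1/2.
P = 1/2 × 1/2 = 1/4.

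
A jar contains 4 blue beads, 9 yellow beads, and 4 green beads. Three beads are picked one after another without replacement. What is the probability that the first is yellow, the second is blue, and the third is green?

3/85

Each draw changes the counts, so multiply the conditional probabilities along the sequence:
P = 9/17 × 4/16 × 4/15 = 144/4080 = 3/85.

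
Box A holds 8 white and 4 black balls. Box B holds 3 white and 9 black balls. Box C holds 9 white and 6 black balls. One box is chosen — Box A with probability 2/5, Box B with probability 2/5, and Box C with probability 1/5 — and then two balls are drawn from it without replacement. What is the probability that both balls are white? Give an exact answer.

From Box A: P(both white) = (8/12)(7/11) = 14/33.
From Box B: P(both white) = (3/12)(2/11) = 1/22.
From Box C: P(both white) = (9/15)(8/14) = 12/35.
Total probability = (2/5)(14/33) + (2/5)(1/22) + (1/5)(12/35) = 1481/5775.

1481/5775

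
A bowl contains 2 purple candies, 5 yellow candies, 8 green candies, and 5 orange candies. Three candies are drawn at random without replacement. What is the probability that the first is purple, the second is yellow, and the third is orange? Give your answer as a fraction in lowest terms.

Each draw changes the counts, so multiply the conditional probabilities along the sequence:
P = 2/20 × 5/19 × 5/18 = 50/6840 = 5/684.

5/684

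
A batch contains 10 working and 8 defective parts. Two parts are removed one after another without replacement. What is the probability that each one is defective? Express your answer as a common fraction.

28/153

P(every draw is defective) = 8/18 × 7/17 = 56/306 = 28/153.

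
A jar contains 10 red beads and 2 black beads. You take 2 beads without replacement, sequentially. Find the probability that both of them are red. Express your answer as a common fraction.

15/22

P = 10/12 × 9/11 = 90/132 = 15/22.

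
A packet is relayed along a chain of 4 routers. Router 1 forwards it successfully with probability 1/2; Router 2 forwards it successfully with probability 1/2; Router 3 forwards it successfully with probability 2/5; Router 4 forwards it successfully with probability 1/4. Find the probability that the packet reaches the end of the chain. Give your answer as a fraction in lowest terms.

Multiplying along the chain,
P = 1/2 × 1/2 × 2/5 × 1/4 = 2/80 = 1/40.

1/40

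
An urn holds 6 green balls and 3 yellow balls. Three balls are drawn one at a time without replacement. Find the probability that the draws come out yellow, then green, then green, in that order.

Chain rule:
P = 3/9 × 6/8 × 5/7 = 90/504 = 5/28.

5/28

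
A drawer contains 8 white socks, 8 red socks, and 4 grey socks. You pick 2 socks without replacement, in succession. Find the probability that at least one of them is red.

62/95

P(no red) = 12/20 × 11/19 = 132/380 = 33/95.
P(at least one) = 1 − 33/95 = 62/95.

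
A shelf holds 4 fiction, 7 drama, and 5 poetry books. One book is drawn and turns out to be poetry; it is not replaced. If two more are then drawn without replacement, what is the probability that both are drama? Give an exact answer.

After the first draw, 7 of the remaining 15 books are drama.
P = 7/15 × 6/14 = 42/210 = 1/5.

1/5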